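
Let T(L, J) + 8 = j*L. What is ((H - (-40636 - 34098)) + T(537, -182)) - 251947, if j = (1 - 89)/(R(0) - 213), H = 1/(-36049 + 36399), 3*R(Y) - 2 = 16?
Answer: -4274373881/24150 ≈ -1.7699e+5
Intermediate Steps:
R(Y) = 6 (R(Y) = 2/3 + (1/3)*16 = 2/3 + 16/3 = 6)
H = 1/350 ≈ 0.0028571
j = 88/207 (j = (1 - 89)/(6 - 213) = -88/(-207) = -88*(-1/207) = 88/207 ≈ 0.42512)
T(L, J) = -8 + 88*L/207
((H - (-40636 - 34098)) + T(537, -182)) - 251947 = ((1/350 - (-40636 - 34098)) + (-8 + (88/207)*537)) - 251947 = ((1/350 - 1*(-74734)) + (-8 + 15752/69)) - 251947 = ((1/350 + 74734) + 15200/69) - 251947 = (26156901/350 + 15200/69) - 251947 = 1810146169/24150 - 251947 = -4274373881/24150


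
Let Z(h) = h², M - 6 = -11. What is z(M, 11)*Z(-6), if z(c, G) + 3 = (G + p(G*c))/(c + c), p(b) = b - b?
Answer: -738/5 ≈ -147.60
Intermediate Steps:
M = -5 (M = 6 - 11 = -5)
p(b) = 0
z(c, G) = -3 + G/(2*c) (z(c, G) = -3 + (G + 0)/(c + c) = -3 + G/((2*c)) = -3 + G*(1/(2*c)) = -3 + G/(2*c))
z(M, 11)*Z(-6) = (-3 + (½)*11/(-5))*(-6)² = (-3 + (½)*11*(-⅕))*36 = (-3 - 11/10)*36 = -41/10*36 = -738/5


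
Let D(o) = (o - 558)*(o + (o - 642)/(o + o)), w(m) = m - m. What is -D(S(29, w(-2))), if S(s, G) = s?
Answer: 565501/58 ≈ 9750.0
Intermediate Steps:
w(m) = 0
D(o) = (-558 + o)*(o + (-642 + o)/(2*o)) (D(o) = (-558 + o)*(o + (-642 + o)/((2*o))) = (-558 + o)*(o + (-642 + o)*(1/(2*o))) = (-558 + o)*(o + (-642 + o)/(2*o)))
-D(S(29, w(-2))) = -(-600 + 29² + 179118/29 - 1115/2*29) = -(-600 + 841 + 179118*(1/29) - 32335/2) = -(-600 + 841 + 179118/29 - 32335/2) = -1*(-565501/58) = 565501/58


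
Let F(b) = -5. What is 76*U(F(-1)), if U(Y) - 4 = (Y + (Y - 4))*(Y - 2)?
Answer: 7752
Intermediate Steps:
U(Y) = 4 + (-4 + 2*Y)*(-2 + Y) (U(Y) = 4 + (Y + (Y - 4))*(Y - 2) = 4 + (Y + (-4 + Y))*(-2 + Y) = 4 + (-4 + 2*Y)*(-2 + Y))
76*U(F(-1)) = 76*(12 - 8*(-5) + 2*(-5)²) = 76*(12 + 40 + 2*25) = 76*(12 + 40 + 50) = 76*102 = 7752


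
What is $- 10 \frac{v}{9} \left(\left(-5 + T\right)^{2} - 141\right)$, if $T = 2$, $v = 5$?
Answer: $\frac{2200}{3} \approx 733.33$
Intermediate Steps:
$- 10 \frac{v}{9} \left(\left(-5 + T\right)^{2} - 141\right) = - 10 \cdot \frac{5}{9} \left(\left(-5 + 2\right)^{2} - 141\right) = - 10 \cdot 5 \cdot \frac{1}{9} \left(\left(-3\right)^{2} - 141\right) = \left(-10\right) \frac{5}{9} \left(9 - 141\right) = \left(- \frac{50}{9}\right) \left(-132\right) = \frac{2200}{3}$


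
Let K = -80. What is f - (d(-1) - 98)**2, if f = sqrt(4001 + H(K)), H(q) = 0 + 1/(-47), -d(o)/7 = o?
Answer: -8281 + 3*sqrt(982018)/47 ≈ -8217.8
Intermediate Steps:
d(o) = -7*o
H(q) = -1/47 (H(q) = 0 - 1/47 = -1/47)
f = 3*sqrt(982018)/47 (f = sqrt(4001 - 1/47) = sqrt(188046/47) = 3*sqrt(982018)/47 ≈ 63.253)
f - (d(-1) - 98)**2 = 3*sqrt(982018)/47 - (-7*(-1) - 98)**2 = 3*sqrt(982018)/47 - (7 - 98)**2 = 3*sqrt(982018)/47 - 1*(-91)**2 = 3*sqrt(982018)/47 - 1*8281 = 3*sqrt(982018)/47 - 8281 = -8281 + 3*sqrt(982018)/47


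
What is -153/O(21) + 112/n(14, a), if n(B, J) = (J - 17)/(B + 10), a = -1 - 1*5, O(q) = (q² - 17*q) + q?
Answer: -95253/805 ≈ -118.33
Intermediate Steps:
O(q) = q² - 16*q
a = -6 (a = -1 - 5 = -6)
n(B, J) = (-17 + J)/(10 + B)
-153/O(21) + 112/n(14, a) = -153*1/(21*(-16 + 21)) + 112/(((-17 - 6)/(10 + 14))) = -153/(21*5) + 112/((-23/24)) = -153/105 + 112/(((1/24)*(-23))) = -153*1/105 + 112/(-23/24) = -51/35 + 112*(-24/23) = -51/35 - 2688/23 = -95253/805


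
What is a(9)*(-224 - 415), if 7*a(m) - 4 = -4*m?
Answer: 20448/7 ≈ 2921.1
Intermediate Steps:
a(m) = 4/7 - 4*m/7 (a(m) = 4/7 + (-4*m)/7 = 4/7 - 4*m/7)
a(9)*(-224 - 415) = (4/7 - 4/7*9)*(-224 - 415) = (4/7 - 36/7)*(-639) = -32/7*(-639) = 20448/7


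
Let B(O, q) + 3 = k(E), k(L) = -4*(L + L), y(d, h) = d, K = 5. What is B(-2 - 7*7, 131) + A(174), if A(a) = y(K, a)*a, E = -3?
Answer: 891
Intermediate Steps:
k(L) = -8*L
B(O, q) = 21 (B(O, q) = -3 - 8*(-3) = -3 + 24 = 21)
A(a) = 5*a
B(-2 - 7*7, 131) + A(174) = 21 + 5*174 = 21 + 870 = 891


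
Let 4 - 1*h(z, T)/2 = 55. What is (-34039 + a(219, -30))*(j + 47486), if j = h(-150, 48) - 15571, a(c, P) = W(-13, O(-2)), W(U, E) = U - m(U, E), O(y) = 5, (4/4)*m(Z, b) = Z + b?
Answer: -1083041772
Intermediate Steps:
m(Z, b) = Z + b
W(U, E) = -E (W(U, E) = U - (U + E) = U - (E + U) = U + (-E - U) = -E)
h(z, T) = -102 (h(z, T) = 8 - 2*55 = 8 - 110 = -102)
a(c, P) = -5 (a(c, P) = -1*5 = -5)
j = -15673 (j = -102 - 15571 = -15673)
(-34039 + a(219, -30))*(j + 47486) = (-34039 - 5)*(-15673 + 47486) = -34044*31813 = -1083041772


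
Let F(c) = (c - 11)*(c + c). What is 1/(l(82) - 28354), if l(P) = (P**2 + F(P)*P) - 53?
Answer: 1/933125 ≈ 1.0717e-6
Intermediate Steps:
F(c) = 2*c*(-11 + c) (F(c) = (-11 + c)*(2*c) = 2*c*(-11 + c))
l(P) = -53 + P**2 + 2*P**2*(-11 + P) (l(P) = (P**2 + (2*P*(-11 + P))*P) - 53 = (P**2 + 2*P**2*(-11 + P)) - 53 = -53 + P**2 + 2*P**2*(-11 + P))
1/(l(82) - 28354) = 1/((-53 - 21*82**2 + 2*82**3) - 28354) = 1/((-53 - 21*6724 + 2*551368) - 28354) = 1/((-53 - 141204 + 1102736) - 28354) = 1/(961479 - 28354) = 1/933125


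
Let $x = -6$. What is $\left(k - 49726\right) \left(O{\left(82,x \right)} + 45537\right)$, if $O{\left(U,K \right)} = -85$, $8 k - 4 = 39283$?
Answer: $- \frac{4073874123}{2} \approx -2.0369 \cdot 10^{9}$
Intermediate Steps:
$k = \frac{39287}{8}$ ($k = \frac{1}{2} + \frac{1}{8} \cdot 39283 = \frac{1}{2} + \frac{39283}{8} = \frac{39287}{8} \approx 4910.9$)
$\left(k - 49726\right) \left(O{\left(82,x \right)} + 45537\right) = \left(\frac{39287}{8} - 49726\right) \left(-85 + 45537\right) = \left(- \frac{358521}{8}\right) 45452 = - \frac{4073874123}{2}$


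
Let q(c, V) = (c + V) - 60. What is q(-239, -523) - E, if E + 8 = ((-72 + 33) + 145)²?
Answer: -12050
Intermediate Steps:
q(c, V) = -60 + V + c (q(c, V) = (V + c) - 60 = -60 + V + c)
E = 11228 (E = -8 + ((-72 + 33) + 145)² = -8 + (-39 + 145)² = -8 + 106² = -8 + 11236 = 11228)
q(-239, -523) - E = (-60 - 523 - 239) - 1*11228 = -822 - 11228 = -12050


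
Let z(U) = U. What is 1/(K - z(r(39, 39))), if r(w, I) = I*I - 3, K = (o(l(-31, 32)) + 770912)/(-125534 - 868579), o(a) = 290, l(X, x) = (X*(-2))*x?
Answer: -994113/1509834736 ≈ -0.00065842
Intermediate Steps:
l(X, x) = -2*X*x (l(X, x) = (-2*X)*x = -2*X*x)
K = -771202/994113 (K = (290 + 770912)/(-125534 - 868579) = 771202/(-994113) = 771202*(-1/994113) = -771202/994113 ≈ -0.77577)
r(w, I) = -3 + I² (r(w, I) = I² - 3 = -3 + I²)
1/(K - z(r(39, 39))) = 1/(-771202/994113 - (-3 + 39²)) = 1/(-771202/994113 - (-3 + 1521)) = 1/(-771202/994113 - 1*1518) = 1/(-771202/994113 - 1518) = 1/(-1509834736/994113) = -994113/1509834736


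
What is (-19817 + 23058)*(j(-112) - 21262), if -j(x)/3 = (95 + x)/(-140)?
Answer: -1378226453/20 ≈ -6.8911e+7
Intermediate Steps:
j(x) = 57/28 + 3*x/140 (j(x) = -3*(95 + x)/(-140) = -3*(95 + x)*(-1)/140 = -3*(-19/28 - x/140) = 57/28 + 3*x/140)
(-19817 + 23058)*(j(-112) - 21262) = (-19817 + 23058)*((57/28 + (3/140)*(-112)) - 21262) = 3241*((57/28 - 12/5) - 21262) = 3241*(-51/140 - 21262) = 3241*(-2976731/140) = -1378226453/20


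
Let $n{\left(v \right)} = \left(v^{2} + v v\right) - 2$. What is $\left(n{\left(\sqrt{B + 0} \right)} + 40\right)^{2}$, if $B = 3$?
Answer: $1936$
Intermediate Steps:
$n{\left(v \right)} = -2 + 2 v^{2}$ ($n{\left(v \right)} = \left(v^{2} + v^{2}\right) - 2 = 2 v^{2} - 2 = -2 + 2 v^{2}$)
$\left(n{\left(\sqrt{B + 0} \right)} + 40\right)^{2} = \left(\left(-2 + 2 \left(\sqrt{3 + 0}\right)^{2}\right) + 40\right)^{2} = \left(\left(-2 + 2 \left(\sqrt{3}\right)^{2}\right) + 40\right)^{2} = \left(\left(-2 + 2 \cdot 3\right) + 40\right)^{2} = \left(\left(-2 + 6\right) + 40\right)^{2} = \left(4 + 40\right)^{2} = 44^{2} = 1936$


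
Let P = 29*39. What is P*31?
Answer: 35061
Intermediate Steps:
P = 1131
P*31 = 1131*31 = 35061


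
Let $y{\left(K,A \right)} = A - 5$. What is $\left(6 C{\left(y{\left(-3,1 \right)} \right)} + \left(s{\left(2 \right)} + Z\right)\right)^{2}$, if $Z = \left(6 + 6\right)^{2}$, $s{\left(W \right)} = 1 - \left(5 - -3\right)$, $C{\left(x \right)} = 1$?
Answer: $20449$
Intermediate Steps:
$y{\left(K,A \right)} = -5 + A$ ($y{\left(K,A \right)} = A - 5 = -5 + A$)
$s{\left(W \right)} = -7$ ($s{\left(W \right)} = 1 - \left(5 + 3\right) = 1 - 8 = -7$)
$Z = 144$ ($Z = 12^{2} = 144$)
$\left(6 C{\left(y{\left(-3,1 \right)} \right)} + \left(s{\left(2 \right)} + Z\right)\right)^{2} = \left(6 \cdot 1 + \left(-7 + 144\right)\right)^{2} = \left(6 + 137\right)^{2} = 143^{2} = 20449$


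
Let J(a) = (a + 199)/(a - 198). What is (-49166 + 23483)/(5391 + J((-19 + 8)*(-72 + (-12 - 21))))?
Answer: -24578631/5160541 ≈ -4.7628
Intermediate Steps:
J(a) = (199 + a)/(-198 + a)
(-49166 + 23483)/(5391 + J((-19 + 8)*(-72 + (-12 - 21)))) = (-49166 + 23483)/(5391 + (199 + (-19 + 8)*(-72 + (-12 - 21)))/(-198 + (-19 + 8)*(-72 + (-12 - 21)))) = -25683/(5391 + (199 - 11*(-72 - 33))/(-198 - 11*(-72 - 33))) = -25683/(5391 + (199 - 11*(-105))/(-198 - 11*(-105))) = -25683/(5391 + (199 + 1155)/(-198 + 1155)) = -25683/(5391 + 1354/957) = -25683/5160541/957 = -25683*957/5160541 = -24578631/5160541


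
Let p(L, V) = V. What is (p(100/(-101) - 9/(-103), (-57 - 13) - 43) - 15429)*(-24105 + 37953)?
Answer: -215225616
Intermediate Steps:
(p(100/(-101) - 9/(-103), (-57 - 13) - 43) - 15429)*(-24105 + 37953) = (((-57 - 13) - 43) - 15429)*(-24105 + 37953) = ((-70 - 43) - 15429)*13848 = (-113 - 15429)*13848 = -15542*13848 = -215225616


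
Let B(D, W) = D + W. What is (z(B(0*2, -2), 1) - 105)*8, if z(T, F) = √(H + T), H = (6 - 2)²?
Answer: -840 + 8*√14 ≈ -810.07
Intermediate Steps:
H = 16 (H = 4² = 16)
z(T, F) = √(16 + T)
(z(B(0*2, -2), 1) - 105)*8 = (√(16 + (0*2 - 2)) - 105)*8 = (√(16 + (0 - 2)) - 105)*8 = (√(16 - 2) - 105)*8 = (√14 - 105)*8 = (-105 + √14)*8 = -840 + 8*√14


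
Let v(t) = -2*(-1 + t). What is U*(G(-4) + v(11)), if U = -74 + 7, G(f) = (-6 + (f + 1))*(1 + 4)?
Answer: 4355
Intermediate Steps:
G(f) = -25 + 5*f (G(f) = (-6 + (1 + f))*5 = (-5 + f)*5 = -25 + 5*f)
v(t) = 2 - 2*t
U = -67
U*(G(-4) + v(11)) = -67*((-25 + 5*(-4)) + (2 - 2*11)) = -67*((-25 - 20) + (2 - 22)) = -67*(-45 - 20) = -67*(-65) = 4355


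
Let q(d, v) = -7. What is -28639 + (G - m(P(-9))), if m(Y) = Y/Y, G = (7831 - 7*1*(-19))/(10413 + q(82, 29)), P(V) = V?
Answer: -13546358/473 ≈ -28639.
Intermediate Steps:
G = 362/473 (G = (7831 - 7*1*(-19))/(10413 - 7) = (7831 - 7*(-19))/10406 = (7831 + 133)*(1/10406) = 7964*(1/10406) = 362/473 ≈ 0.76533)
m(Y) = 1
-28639 + (G - m(P(-9))) = -28639 + (362/473 - 1*1) = -28639 + (362/473 - 1) = -28639 - 111/473 = -13546358/473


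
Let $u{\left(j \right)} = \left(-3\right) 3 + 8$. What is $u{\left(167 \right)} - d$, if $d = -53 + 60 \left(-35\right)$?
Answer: $2152$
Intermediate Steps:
$u{\left(j \right)} = -1$ ($u{\left(j \right)} = -9 + 8 = -1$)
$d = -2153$ ($d = -53 - 2100 = -2153$)
$u{\left(167 \right)} - d = -1 - -2153 = -1 + 2153 = 2152$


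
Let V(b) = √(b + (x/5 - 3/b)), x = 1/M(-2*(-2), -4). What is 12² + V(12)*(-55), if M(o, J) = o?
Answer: 144 - 11*√295 ≈ -44.931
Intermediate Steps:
x = ¼ (x = 1/(-2*(-2)) = 1/4 = ¼ ≈ 0.25000)
V(b) = √(1/20 + b - 3/b) (V(b) = √(b + ((¼)/5 - 3/b)) = √(b + ((¼)*(⅕) - 3/b)) = √(b + (1/20 - 3/b)) = √(1/20 + b - 3/b))
12² + V(12)*(-55) = 12² + (√(5 - 300/12 + 100*12)/10)*(-55) = 144 + (√(5 - 300*1/12 + 1200)/10)*(-55) = 144 + (√(5 - 25 + 1200)/10)*(-55) = 144 + (√1180/10)*(-55) = 144 + ((2*√295)/10)*(-55) = 144 + (√295/5)*(-55) = 144 - 11*√295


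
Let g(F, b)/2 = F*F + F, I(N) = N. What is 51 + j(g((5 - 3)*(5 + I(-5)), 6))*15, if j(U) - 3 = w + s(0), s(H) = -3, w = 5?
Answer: 126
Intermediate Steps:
g(F, b) = 2*F + 2*F² (g(F, b) = 2*(F*F + F) = 2*(F² + F) = 2*(F + F²) = 2*F + 2*F²)
j(U) = 5 (j(U) = 3 + (5 - 3) = 3 + 2 = 5)
51 + j(g((5 - 3)*(5 + I(-5)), 6))*15 = 51 + 5*15 = 51 + 75 = 126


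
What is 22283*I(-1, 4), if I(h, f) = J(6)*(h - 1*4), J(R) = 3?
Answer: -334245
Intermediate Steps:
I(h, f) = -12 + 3*h (I(h, f) = 3*(h - 1*4) = 3*(h - 4) = 3*(-4 + h) = -12 + 3*h)
22283*I(-1, 4) = 22283*(-12 + 3*(-1)) = 22283*(-12 - 3) = 22283*(-15) = -334245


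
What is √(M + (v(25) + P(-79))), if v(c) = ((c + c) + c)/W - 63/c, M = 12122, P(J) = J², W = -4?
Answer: 3*√203797/10 ≈ 135.43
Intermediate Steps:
v(c) = -63/c - 3*c/4 (v(c) = ((c + c) + c)/(-4) - 63/c = (2*c + c)*(-¼) - 63/c = (3*c)*(-¼) - 63/c = -3*c/4 - 63/c = -63/c - 3*c/4)
√(M + (v(25) + P(-79))) = √(12122 + ((-63/25 - ¾*25) + (-79)²)) = √(12122 + ((-63*1/25 - 75/4) + 6241)) = √(12122 + ((-63/25 - 75/4) + 6241)) = √(12122 + (-2127/100 + 6241)) = √(12122 + 621973/100) = √(1834173/100) = 3*√203797/10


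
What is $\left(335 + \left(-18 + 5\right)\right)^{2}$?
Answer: $103684$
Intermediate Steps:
$\left(335 + \left(-18 + 5\right)\right)^{2} = \left(335 - 13\right)^{2} = 322^{2} = 103684$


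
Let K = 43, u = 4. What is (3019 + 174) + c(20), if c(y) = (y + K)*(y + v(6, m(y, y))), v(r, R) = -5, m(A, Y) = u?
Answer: 4138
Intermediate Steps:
m(A, Y) = 4
c(y) = (-5 + y)*(43 + y) (c(y) = (y + 43)*(y - 5) = (43 + y)*(-5 + y) = (-5 + y)*(43 + y))
(3019 + 174) + c(20) = (3019 + 174) + (-215 + 20**2 + 38*20) = 3193 + (-215 + 400 + 760) = 3193 + 945 = 4138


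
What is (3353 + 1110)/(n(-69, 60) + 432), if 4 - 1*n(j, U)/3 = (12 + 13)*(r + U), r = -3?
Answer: -4463/3831 ≈ -1.1650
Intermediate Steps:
n(j, U) = 237 - 75*U (n(j, U) = 12 - 3*(12 + 13)*(-3 + U) = 12 - 75*(-3 + U) = 12 - 3*(-75 + 25*U) = 12 + (225 - 75*U) = 237 - 75*U)
(3353 + 1110)/(n(-69, 60) + 432) = (3353 + 1110)/((237 - 75*60) + 432) = 4463/((237 - 4500) + 432) = 4463/(-4263 + 432) = 4463/(-3831) = 4463*(-1/3831) = -4463/3831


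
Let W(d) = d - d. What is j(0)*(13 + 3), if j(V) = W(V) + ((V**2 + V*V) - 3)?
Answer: -48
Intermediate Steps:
W(d) = 0
j(V) = -3 + 2*V**2 (j(V) = 0 + ((V**2 + V*V) - 3) = 0 + ((V**2 + V**2) - 3) = 0 + (2*V**2 - 3) = 0 + (-3 + 2*V**2) = -3 + 2*V**2)
j(0)*(13 + 3) = (-3 + 2*0**2)*(13 + 3) = (-3 + 2*0)*16 = (-3 + 0)*16 = -3*16 = -48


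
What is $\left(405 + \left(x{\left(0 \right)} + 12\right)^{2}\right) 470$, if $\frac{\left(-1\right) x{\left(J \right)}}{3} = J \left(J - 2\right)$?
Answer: $258030$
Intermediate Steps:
$x{\left(J \right)} = - 3 J \left(-2 + J\right)$ ($x{\left(J \right)} = - 3 J \left(J - 2\right) = - 3 J \left(-2 + J\right)$)
$\left(405 + \left(x{\left(0 \right)} + 12\right)^{2}\right) 470 = \left(405 + \left(3 \cdot 0 \left(2 - 0\right) + 12\right)^{2}\right) 470 = \left(405 + \left(3 \cdot 0 \left(2 + 0\right) + 12\right)^{2}\right) 470 = \left(405 + \left(3 \cdot 0 \cdot 2 + 12\right)^{2}\right) 470 = \left(405 + \left(0 + 12\right)^{2}\right) 470 = \left(405 + 12^{2}\right) 470 = \left(405 + 144\right) 470 = 549 \cdot 470 = 258030$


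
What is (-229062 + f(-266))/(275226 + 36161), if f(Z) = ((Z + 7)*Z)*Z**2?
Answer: 4874434802/311387 ≈ 15654.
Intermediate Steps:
f(Z) = Z**3*(7 + Z) (f(Z) = ((7 + Z)*Z)*Z**2 = (Z*(7 + Z))*Z**2 = Z**3*(7 + Z))
(-229062 + f(-266))/(275226 + 36161) = (-229062 + (-266)**3*(7 - 266))/(275226 + 36161) = (-229062 - 18821096*(-259))/311387 = (-229062 + 4874663864)*(1/311387) = 4874434802*(1/311387) = 4874434802/311387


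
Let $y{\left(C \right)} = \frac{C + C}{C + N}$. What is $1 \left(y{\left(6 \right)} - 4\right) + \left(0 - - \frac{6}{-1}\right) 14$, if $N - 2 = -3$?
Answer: $- \frac{428}{5} \approx -85.6$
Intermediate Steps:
$N = -1$ ($N = 2 - 3 = -1$)
$y{\left(C \right)} = \frac{2 C}{-1 + C}$ ($y{\left(C \right)} = \frac{C + C}{C - 1} = \frac{2 C}{-1 + C}$)
$1 \left(y{\left(6 \right)} - 4\right) + \left(0 - - \frac{6}{-1}\right) 14 = 1 \left(2 \cdot 6 \frac{1}{-1 + 6} - 4\right) + \left(0 - - \frac{6}{-1}\right) 14 = 1 \left(2 \cdot 6 \cdot \frac{1}{5} - 4\right) + \left(0 - \left(-6\right) \left(-1\right)\right) 14 = 1 \left(2 \cdot 6 \cdot \frac{1}{5} - 4\right) + \left(0 - 6\right) 14 = 1 \left(\frac{12}{5} - 4\right) + \left(0 - 6\right) 14 = 1 \left(- \frac{8}{5}\right) - 84 = - \frac{8}{5} - 84 = - \frac{428}{5}$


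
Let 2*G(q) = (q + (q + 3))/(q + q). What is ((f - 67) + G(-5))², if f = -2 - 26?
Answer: 3583449/400 ≈ 8958.6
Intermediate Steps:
G(q) = (3 + 2*q)/(4*q) (G(q) = ((q + (q + 3))/(q + q))/2 = ((q + (3 + q))/((2*q)))/2 = ((3 + 2*q)*(1/(2*q)))/2 = ((3 + 2*q)/(2*q))/2 = (3 + 2*q)/(4*q))
f = -28
((f - 67) + G(-5))² = ((-28 - 67) + (¼)*(3 + 2*(-5))/(-5))² = (-95 + (¼)*(-⅕)*(3 - 10))² = (-95 + (¼)*(-⅕)*(-7))² = (-95 + 7/20)² = (-1893/20)² = 3583449/400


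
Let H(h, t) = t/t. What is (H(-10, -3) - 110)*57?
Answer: -6213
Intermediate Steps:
H(h, t) = 1
(H(-10, -3) - 110)*57 = (1 - 110)*57 = -109*57 = -6213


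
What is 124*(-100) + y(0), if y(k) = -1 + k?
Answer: -12401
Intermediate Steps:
124*(-100) + y(0) = 124*(-100) + (-1 + 0) = -12400 - 1 = -12401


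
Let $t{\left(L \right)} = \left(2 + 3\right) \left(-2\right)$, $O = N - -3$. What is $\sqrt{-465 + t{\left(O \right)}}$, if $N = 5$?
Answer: $5 i \sqrt{19} \approx 21.794 i$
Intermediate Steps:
$O = 8$ ($O = 5 - -3 = 5 + 3 = 8$)
$t{\left(L \right)} = -10$ ($t{\left(L \right)} = 5 \left(-2\right) = -10$)
$\sqrt{-465 + t{\left(O \right)}} = \sqrt{-465 - 10} = \sqrt{-475} = 5 i \sqrt{19}$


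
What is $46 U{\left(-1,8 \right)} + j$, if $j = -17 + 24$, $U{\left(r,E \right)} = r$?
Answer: $-39$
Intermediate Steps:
$j = 7$
$46 U{\left(-1,8 \right)} + j = 46 \left(-1\right) + 7 = -46 + 7 = -39$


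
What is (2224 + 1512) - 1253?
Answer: 2483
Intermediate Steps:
(2224 + 1512) - 1253 = 3736 - 1253 = 2483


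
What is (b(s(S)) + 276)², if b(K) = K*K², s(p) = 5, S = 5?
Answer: 160801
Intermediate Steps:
b(K) = K³
(b(s(S)) + 276)² = (5³ + 276)² = (125 + 276)² = 401² = 160801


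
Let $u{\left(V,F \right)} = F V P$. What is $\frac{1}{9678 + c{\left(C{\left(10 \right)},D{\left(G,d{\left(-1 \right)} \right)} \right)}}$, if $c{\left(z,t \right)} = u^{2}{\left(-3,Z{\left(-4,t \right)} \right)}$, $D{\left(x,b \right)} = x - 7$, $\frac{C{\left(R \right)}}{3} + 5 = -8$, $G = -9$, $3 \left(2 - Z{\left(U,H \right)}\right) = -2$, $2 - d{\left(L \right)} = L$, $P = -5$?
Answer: $\frac{1}{11278} \approx 8.8668 \cdot 10^{-5}$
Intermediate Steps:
$d{\left(L \right)} = 2 - L$
$Z{\left(U,H \right)} = \frac{8}{3}$ ($Z{\left(U,H \right)} = 2 - - \frac{2}{3} = 2 + \frac{2}{3} = \frac{8}{3}$)
$u{\left(V,F \right)} = - 5 F V$ ($u{\left(V,F \right)} = F V \left(-5\right) = - 5 F V$)
$C{\left(R \right)} = -39$ ($C{\left(R \right)} = -15 + 3 \left(-8\right) = -15 - 24 = -39$)
$D{\left(x,b \right)} = -7 + x$
$c{\left(z,t \right)} = 1600$ ($c{\left(z,t \right)} = \left(\left(-5\right) \frac{8}{3} \left(-3\right)\right)^{2} = 40^{2} = 1600$)
$\frac{1}{9678 + c{\left(C{\left(10 \right)},D{\left(G,d{\left(-1 \right)} \right)} \right)}} = \frac{1}{9678 + 1600} = \frac{1}{11278}$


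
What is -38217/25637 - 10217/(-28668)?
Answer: -833671727/734961516 ≈ -1.1343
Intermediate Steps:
-38217/25637 - 10217/(-28668) = -38217*1/25637 - 10217*(-1/28668) = -38217/25637 + 10217/28668 = -833671727/734961516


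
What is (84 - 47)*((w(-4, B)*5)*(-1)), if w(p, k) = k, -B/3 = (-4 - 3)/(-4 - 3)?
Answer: 555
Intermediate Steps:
B = -3 (B = -3*(-4 - 3)/(-4 - 3) = -(-21)/(-7) = -(-21)*(-1)/7 = -3*1 = -3)
(84 - 47)*((w(-4, B)*5)*(-1)) = (84 - 47)*(-3*5*(-1)) = 37*(-15*(-1)) = 37*15 = 555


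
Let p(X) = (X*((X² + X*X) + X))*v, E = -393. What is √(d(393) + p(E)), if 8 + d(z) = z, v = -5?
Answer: √606212710 ≈ 24621.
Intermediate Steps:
d(z) = -8 + z
p(X) = -5*X*(X + 2*X²) (p(X) = (X*((X² + X*X) + X))*(-5) = (X*((X² + X²) + X))*(-5) = (X*(2*X² + X))*(-5) = (X*(X + 2*X²))*(-5) = -5*X*(X + 2*X²))
√(d(393) + p(E)) = √((-8 + 393) + (-393)²*(-5 - 10*(-393))) = √(385 + 154449*(-5 + 3930)) = √(385 + 154449*3925) = √(385 + 606212325) = √606212710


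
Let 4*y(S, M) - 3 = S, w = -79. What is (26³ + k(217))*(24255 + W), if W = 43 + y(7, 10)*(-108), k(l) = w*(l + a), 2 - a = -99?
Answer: -181315288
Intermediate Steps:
a = 101 (a = 2 - 1*(-99) = 2 + 99 = 101)
y(S, M) = ¾ + S/4
k(l) = -7979 - 79*l (k(l) = -79*(l + 101) = -79*(101 + l) = -7979 - 79*l)
W = -227 (W = 43 + (¾ + (¼)*7)*(-108) = 43 + (¾ + 7/4)*(-108) = 43 + (5/2)*(-108) = 43 - 270 = -227)
(26³ + k(217))*(24255 + W) = (26³ + (-7979 - 79*217))*(24255 - 227) = (17576 + (-7979 - 17143))*24028 = (17576 - 25122)*24028 = -7546*24028 = -181315288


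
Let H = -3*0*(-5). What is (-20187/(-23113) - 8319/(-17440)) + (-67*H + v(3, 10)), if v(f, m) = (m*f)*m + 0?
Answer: 121471554327/403090720 ≈ 301.35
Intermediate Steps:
v(f, m) = f*m² (v(f, m) = (f*m)*m + 0 = f*m² + 0 = f*m²)
H = 0 (H = 0*(-5) = 0)
(-20187/(-23113) - 8319/(-17440)) + (-67*H + v(3, 10)) = (-20187/(-23113) - 8319/(-17440)) + (-67*0 + 3*10²) = (-20187*(-1/23113) - 8319*(-1/17440)) + (0 + 3*100) = (20187/23113 + 8319/17440) + (0 + 300) = 544338327/403090720 + 300 = 121471554327/403090720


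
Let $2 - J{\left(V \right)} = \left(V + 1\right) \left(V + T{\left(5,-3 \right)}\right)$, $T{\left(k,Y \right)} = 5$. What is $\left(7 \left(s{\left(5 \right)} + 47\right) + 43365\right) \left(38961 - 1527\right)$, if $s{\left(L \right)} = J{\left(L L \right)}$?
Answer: $1431775632$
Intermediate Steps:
$J{\left(V \right)} = 2 - \left(1 + V\right) \left(5 + V\right)$ ($J{\left(V \right)} = 2 - \left(V + 1\right) \left(V + 5\right) = 2 - \left(1 + V\right) \left(5 + V\right)$)
$s{\left(L \right)} = -3 - L^{4} - 6 L^{2}$ ($s{\left(L \right)} = -3 - \left(L L\right)^{2} - 6 L L = -3 - \left(L^{2}\right)^{2} - 6 L^{2} = -3 - L^{4} - 6 L^{2}$)
$\left(7 \left(s{\left(5 \right)} + 47\right) + 43365\right) \left(38961 - 1527\right) = \left(7 \left(\left(-3 - 5^{4} - 6 \cdot 5^{2}\right) + 47\right) + 43365\right) \left(38961 - 1527\right) = \left(7 \left(\left(-3 - 625 - 150\right) + 47\right) + 43365\right) 37434 = \left(7 \left(-778 + 47\right) + 43365\right) 37434 = \left(7 \left(-731\right) + 43365\right) 37434 = \left(-5117 + 43365\right) 37434 = 38248 \cdot 37434 = 1431775632$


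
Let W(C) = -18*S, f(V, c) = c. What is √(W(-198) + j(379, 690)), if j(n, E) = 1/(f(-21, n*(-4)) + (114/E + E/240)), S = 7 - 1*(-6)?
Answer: I*√453364495844546/1391923 ≈ 15.297*I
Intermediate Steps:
S = 13 (S = 7 + 6 = 13)
j(n, E) = 1/(-4*n + 114/E + E/240) (j(n, E) = 1/(n*(-4) + (114/E + E/240)) = 1/(-4*n + (114/E + E*(1/240))) = 1/(-4*n + (114/E + E/240)) = 1/(-4*n + 114/E + E/240))
W(C) = -234 (W(C) = -18*13 = -234)
√(W(-198) + j(379, 690)) = √(-234 + 240*690/(27360 + 690² - 960*690*379)) = √(-234 + 240*690/(27360 + 476100 - 251049600)) = √(-234 + 240*690/(-250546140)) = √(-234 + 240*690*(-1/250546140)) = √(-234 - 920/1391923) = √(-325710902/1391923) = I*√453364495844546/1391923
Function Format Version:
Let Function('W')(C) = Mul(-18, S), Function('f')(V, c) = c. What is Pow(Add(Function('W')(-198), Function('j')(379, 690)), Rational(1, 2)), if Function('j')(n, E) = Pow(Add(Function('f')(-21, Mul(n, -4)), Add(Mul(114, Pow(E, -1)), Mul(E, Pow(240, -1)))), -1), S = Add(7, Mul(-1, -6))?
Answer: Mul(Rational(1, 1391923), I, Pow(453364495844546, Rational(1, 2))) ≈ Mul(15.297, I)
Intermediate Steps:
S = 13 (S = Add(7, 6) = 13)
Function('j')(n, E) = Pow(Add(Mul(-4, n), Mul(114, Pow(E, -1)), Mul(Rational(1, 240), E)), -1) (Function('j')(n, E) = Pow(Add(Mul(n, -4), Add(Mul(114, Pow(E, -1)), Mul(E, Pow(240, -1)))), -1) = Pow(Add(Mul(-4, n), Add(Mul(114, Pow(E, -1)), Mul(E, Rational(1, 240)))), -1) = Pow(Add(Mul(-4, n), Add(Mul(114, Pow(E, -1)), Mul(Rational(1, 240), E))), -1) = Pow(Add(Mul(-4, n), Mul(114, Pow(E, -1)), Mul(Rational(1, 240), E)), -1))
Function('W')(C) = -234 (Function('W')(C) = Mul(-18, 13) = -234)
Pow(Add(Function('W')(-198), Function('j')(379, 690)), Rational(1, 2)) = Pow(Add(-234, Mul(240, 690, Pow(Add(27360, Pow(690, 2), Mul(-960, 690, 379)), -1))), Rational(1, 2)) = Pow(Add(-234, Mul(240, 690, Pow(Add(27360, 476100, -251049600), -1))), Rational(1, 2)) = Pow(Add(-234, Mul(240, 690, Pow(-250546140, -1))), Rational(1, 2)) = Pow(Add(-234, Mul(240, 690, Rational(-1, 250546140))), Rational(1, 2)) = Pow(Add(-234, Rational(-920, 1391923)), Rational(1, 2)) = Pow(Rational(-325710902, 1391923), Rational(1, 2)) = Mul(Rational(1, 1391923), I, Pow(453364495844546, Rational(1, 2)))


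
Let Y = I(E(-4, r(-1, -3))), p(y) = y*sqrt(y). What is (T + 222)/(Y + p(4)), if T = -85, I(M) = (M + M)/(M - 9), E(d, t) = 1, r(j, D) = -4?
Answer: 548/31 ≈ 17.677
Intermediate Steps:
p(y) = y**(3/2)
I(M) = 2*M/(-9 + M) (I(M) = (2*M)/(-9 + M) = 2*M/(-9 + M))
Y = -1/4 (Y = 2*1/(-9 + 1) = 2*1/(-8) = 2*1*(-1/8) = -1/4 ≈ -0.25000)
(T + 222)/(Y + p(4)) = (-85 + 222)/(-1/4 + 4**(3/2)) = 137/(-1/4 + 8) = 137/(31/4) = 137*(4/31) = 548/31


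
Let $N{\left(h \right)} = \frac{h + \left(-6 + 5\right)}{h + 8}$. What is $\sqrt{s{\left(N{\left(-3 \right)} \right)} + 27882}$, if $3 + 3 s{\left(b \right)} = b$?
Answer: $\frac{\sqrt{6273165}}{15} \approx 166.98$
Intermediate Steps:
$N{\left(h \right)} = \frac{-1 + h}{8 + h}$ ($N{\left(h \right)} = \frac{h - 1}{8 + h} = \frac{-1 + h}{8 + h}$)
$s{\left(b \right)} = -1 + \frac{b}{3}$
$\sqrt{s{\left(N{\left(-3 \right)} \right)} + 27882} = \sqrt{\left(-1 + \frac{\frac{1}{8 - 3} \left(-1 - 3\right)}{3}\right) + 27882} = \sqrt{\left(-1 + \frac{\frac{1}{5} \left(-4\right)}{3}\right) + 27882} = \sqrt{\left(-1 + \frac{1}{3} \left(- \frac{4}{5}\right)\right) + 27882} = \sqrt{\left(-1 - \frac{4}{15}\right) + 27882} = \sqrt{- \frac{19}{15} + 27882} = \sqrt{\frac{418211}{15}} = \frac{\sqrt{6273165}}{15}$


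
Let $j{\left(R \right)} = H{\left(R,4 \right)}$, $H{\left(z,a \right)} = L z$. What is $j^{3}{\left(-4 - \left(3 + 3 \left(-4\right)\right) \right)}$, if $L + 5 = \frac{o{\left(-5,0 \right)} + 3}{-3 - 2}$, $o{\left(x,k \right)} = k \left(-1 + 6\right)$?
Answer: $-21952$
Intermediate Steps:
$o{\left(x,k \right)} = 5 k$ ($o{\left(x,k \right)} = k 5 = 5 k$)
$L = - \frac{28}{5}$ ($L = -5 + \frac{5 \cdot 0 + 3}{-3 - 2} = -5 + \frac{0 + 3}{-5} = -5 + 3 \left(- \frac{1}{5}\right) = -5 - \frac{3}{5} = - \frac{28}{5} \approx -5.6$)
$H{\left(z,a \right)} = - \frac{28 z}{5}$
$j{\left(R \right)} = - \frac{28 R}{5}$
$j^{3}{\left(-4 - \left(3 + 3 \left(-4\right)\right) \right)} = \left(- \frac{28 \left(-4 - \left(3 + 3 \left(-4\right)\right)\right)}{5}\right)^{3} = \left(- \frac{28 \left(-4 - \left(3 - 12\right)\right)}{5}\right)^{3} = \left(- \frac{28 \left(-4 - -9\right)}{5}\right)^{3} = \left(- \frac{28 \left(-4 + 9\right)}{5}\right)^{3} = \left(\left(- \frac{28}{5}\right) 5\right)^{3} = \left(-28\right)^{3} = -21952$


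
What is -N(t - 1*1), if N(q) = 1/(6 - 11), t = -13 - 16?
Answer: ⅕ ≈ 0.20000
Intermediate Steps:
t = -29
N(q) = -⅕ (N(q) = 1/(-5) = -⅕)
-N(t - 1*1) = -1*(-⅕) = ⅕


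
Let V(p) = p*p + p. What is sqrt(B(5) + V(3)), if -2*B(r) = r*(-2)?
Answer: sqrt(17) ≈ 4.1231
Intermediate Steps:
B(r) = r (B(r) = -r*(-2)/2 = -(-1)*r = r)
V(p) = p + p**2 (V(p) = p**2 + p = p + p**2)
sqrt(B(5) + V(3)) = sqrt(5 + 3*(1 + 3)) = sqrt(5 + 3*4) = sqrt(5 + 12) = sqrt(17)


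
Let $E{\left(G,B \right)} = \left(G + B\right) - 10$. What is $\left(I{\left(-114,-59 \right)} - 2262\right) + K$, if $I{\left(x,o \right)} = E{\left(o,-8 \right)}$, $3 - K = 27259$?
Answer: $-29595$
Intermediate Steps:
$K = -27256$ ($K = 3 - 27259 = -27256$)
$E{\left(G,B \right)} = -10 + B + G$ ($E{\left(G,B \right)} = \left(B + G\right) - 10 = -10 + B + G$)
$I{\left(x,o \right)} = -18 + o$ ($I{\left(x,o \right)} = -10 - 8 + o = -18 + o$)
$\left(I{\left(-114,-59 \right)} - 2262\right) + K = \left(\left(-18 - 59\right) - 2262\right) - 27256 = \left(-77 - 2262\right) - 27256 = -2339 - 27256 = -29595$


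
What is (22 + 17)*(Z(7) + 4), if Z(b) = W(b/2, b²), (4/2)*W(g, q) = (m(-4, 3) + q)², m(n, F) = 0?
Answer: 93951/2 ≈ 46976.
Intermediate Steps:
W(g, q) = q²/2 (W(g, q) = (0 + q)²/2 = q²/2)
Z(b) = b⁴/2 (Z(b) = (b²)²/2 = b⁴/2)
(22 + 17)*(Z(7) + 4) = (22 + 17)*((½)*7⁴ + 4) = 39*((½)*2401 + 4) = 39*(2401/2 + 4) = 39*(2409/2) = 93951/2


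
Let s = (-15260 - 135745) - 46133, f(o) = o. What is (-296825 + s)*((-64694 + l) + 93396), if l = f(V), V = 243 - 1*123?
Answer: -14237001586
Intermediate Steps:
V = 120 (V = 243 - 123 = 120)
l = 120
s = -197138 (s = -151005 - 46133 = -197138)
(-296825 + s)*((-64694 + l) + 93396) = (-296825 - 197138)*((-64694 + 120) + 93396) = -493963*(-64574 + 93396) = -493963*28822 = -14237001586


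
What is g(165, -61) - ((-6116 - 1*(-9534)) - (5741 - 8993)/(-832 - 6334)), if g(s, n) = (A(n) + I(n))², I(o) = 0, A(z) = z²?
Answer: 49597403235/3583 ≈ 1.3842e+7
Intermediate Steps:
g(s, n) = n⁴ (g(s, n) = (n² + 0)² = (n²)² = n⁴)
g(165, -61) - ((-6116 - 1*(-9534)) - (5741 - 8993)/(-832 - 6334)) = (-61)⁴ - ((-6116 - 1*(-9534)) - (5741 - 8993)/(-832 - 6334)) = 13845841 - ((-6116 + 9534) - (-3252)/(-7166)) = 13845841 - (3418 - (-3252)*(-1)/7166) = 13845841 - (3418 - 1*1626/3583) = 13845841 - (3418 - 1626/3583) = 13845841 - 1*12245068/3583 = 13845841 - 12245068/3583 = 49597403235/3583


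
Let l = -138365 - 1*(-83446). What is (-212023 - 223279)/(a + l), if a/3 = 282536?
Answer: -435302/792689 ≈ -0.54915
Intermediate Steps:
a = 847608 (a = 3*282536 = 847608)
l = -54919 (l = -138365 + 83446 = -54919)
(-212023 - 223279)/(a + l) = (-212023 - 223279)/(847608 - 54919) = -435302/792689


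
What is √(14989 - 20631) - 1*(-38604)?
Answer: 38604 + I*√5642 ≈ 38604.0 + 75.113*I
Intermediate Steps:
√(14989 - 20631) - 1*(-38604) = √(-5642) + 38604 = I*√5642 + 38604 = 38604 + I*√5642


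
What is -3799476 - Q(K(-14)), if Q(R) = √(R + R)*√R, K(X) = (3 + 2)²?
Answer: -3799476 - 25*√2 ≈ -3.7995e+6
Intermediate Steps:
K(X) = 25 (K(X) = 5² = 25)
Q(R) = R*√2 (Q(R) = √(2*R)*√R = (√2*√R)*√R = R*√2)
-3799476 - Q(K(-14)) = -3799476 - 25*√2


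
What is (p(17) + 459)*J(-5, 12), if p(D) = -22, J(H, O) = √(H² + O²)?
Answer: 5681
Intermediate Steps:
(p(17) + 459)*J(-5, 12) = (-22 + 459)*√((-5)² + 12²) = 437*√(25 + 144) = 437*√169 = 437*13 = 5681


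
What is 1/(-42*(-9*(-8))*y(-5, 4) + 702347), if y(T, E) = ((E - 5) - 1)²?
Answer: 1/690251 ≈ 1.4487e-6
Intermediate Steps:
y(T, E) = (-6 + E)² (y(T, E) = ((-5 + E) - 1)² = (-6 + E)²)
1/(-42*(-9*(-8))*y(-5, 4) + 702347) = 1/(-42*(-9*(-8))*(-6 + 4)² + 702347) = 1/(-3024*(-2)² + 702347) = 1/(-3024*4 + 702347) = 1/(-42*288 + 702347) = 1/(-12096 + 702347) = 1/690251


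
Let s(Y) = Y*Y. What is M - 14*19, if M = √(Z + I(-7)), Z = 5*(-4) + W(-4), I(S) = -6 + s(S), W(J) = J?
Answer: -266 + √19 ≈ -261.64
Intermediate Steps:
s(Y) = Y²
I(S) = -6 + S²
Z = -24 (Z = 5*(-4) - 4 = -20 - 4 = -24)
M = √19 (M = √(-24 + (-6 + (-7)²)) = √(-24 + (-6 + 49)) = √(-24 + 43) = √19 ≈ 4.3589)
M - 14*19 = √19 - 14*19 = √19 - 266 = -266 + √19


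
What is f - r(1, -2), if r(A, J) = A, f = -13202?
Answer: -13203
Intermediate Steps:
f - r(1, -2) = -13202 - 1*1 = -13202 - 1 = -13203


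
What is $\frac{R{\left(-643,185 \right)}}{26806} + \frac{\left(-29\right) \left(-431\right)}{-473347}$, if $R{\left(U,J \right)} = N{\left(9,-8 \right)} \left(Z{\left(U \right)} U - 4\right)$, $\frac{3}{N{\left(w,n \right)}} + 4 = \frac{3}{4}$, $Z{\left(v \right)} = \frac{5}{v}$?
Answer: $- \frac{2180653343}{82475507933} \approx -0.02644$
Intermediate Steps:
$N{\left(w,n \right)} = - \frac{12}{13}$ ($N{\left(w,n \right)} = \frac{3}{-4 + \frac{3}{4}} = \frac{3}{- \frac{13}{4}} = 3 \left(- \frac{4}{13}\right) = - \frac{12}{13}$)
$R{\left(U,J \right)} = - \frac{12}{13}$ ($R{\left(U,J \right)} = - \frac{12 \left(\frac{5}{U} U - 4\right)}{13} = - \frac{12 \left(5 - 4\right)}{13} = \left(- \frac{12}{13}\right) 1 = - \frac{12}{13}$)
$\frac{R{\left(-643,185 \right)}}{26806} + \frac{\left(-29\right) \left(-431\right)}{-473347} = - \frac{12}{13 \cdot 26806} + \frac{\left(-29\right) \left(-431\right)}{-473347} = \left(- \frac{12}{13}\right) \frac{1}{26806} + 12499 \left(- \frac{1}{473347}\right) = - \frac{6}{174239} - \frac{12499}{473347} = - \frac{2180653343}{82475507933}$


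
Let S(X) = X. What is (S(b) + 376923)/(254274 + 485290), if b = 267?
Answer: 188595/369782 ≈ 0.51002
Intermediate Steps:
(S(b) + 376923)/(254274 + 485290) = (267 + 376923)/(254274 + 485290) = 377190/739564 = 377190*(1/739564) = 188595/369782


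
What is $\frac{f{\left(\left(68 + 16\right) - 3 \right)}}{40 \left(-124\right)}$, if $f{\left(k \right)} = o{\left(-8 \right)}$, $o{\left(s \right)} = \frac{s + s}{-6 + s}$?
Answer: $- \frac{1}{4340} \approx -0.00023041$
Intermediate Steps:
$o{\left(s \right)} = \frac{2 s}{-6 + s}$
$f{\left(k \right)} = \frac{8}{7}$ ($f{\left(k \right)} = 2 \left(-8\right) \frac{1}{-6 - 8} = 2 \left(-8\right) \frac{1}{-14} = 2 \left(-8\right) \left(- \frac{1}{14}\right) = \frac{8}{7}$)
$\frac{f{\left(\left(68 + 16\right) - 3 \right)}}{40 \left(-124\right)} = \frac{8}{7 \cdot 40 \left(-124\right)} = \frac{8}{7 \left(-4960\right)} = \frac{8}{7} \left(- \frac{1}{4960}\right) = - \frac{1}{4340}$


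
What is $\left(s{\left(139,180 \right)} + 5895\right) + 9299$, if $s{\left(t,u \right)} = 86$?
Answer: $15280$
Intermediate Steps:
$\left(s{\left(139,180 \right)} + 5895\right) + 9299 = \left(86 + 5895\right) + 9299 = 5981 + 9299 = 15280$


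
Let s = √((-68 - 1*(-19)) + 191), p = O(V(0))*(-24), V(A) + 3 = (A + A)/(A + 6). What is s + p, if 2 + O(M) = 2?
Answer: √142 ≈ 11.916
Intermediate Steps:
V(A) = -3 + 2*A/(6 + A) (V(A) = -3 + (A + A)/(A + 6) = -3 + (2*A)/(6 + A) = -3 + 2*A/(6 + A))
O(M) = 0 (O(M) = -2 + 2 = 0)
p = 0 (p = 0*(-24) = 0)
s = √142 (s = √((-68 + 19) + 191) = √(-49 + 191) = √142 ≈ 11.916)
s + p = √142 + 0 = √142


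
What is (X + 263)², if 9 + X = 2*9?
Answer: 73984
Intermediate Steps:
X = 9 (X = -9 + 2*9 = -9 + 18 = 9)
(X + 263)² = (9 + 263)² = 272² = 73984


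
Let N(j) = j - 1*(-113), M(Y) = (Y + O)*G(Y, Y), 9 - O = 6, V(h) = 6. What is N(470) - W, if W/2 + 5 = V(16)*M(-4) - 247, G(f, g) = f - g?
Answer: 1087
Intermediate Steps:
O = 3 (O = 9 - 1*6 = 9 - 6 = 3)
M(Y) = 0 (M(Y) = (Y + 3)*(Y - Y) = (3 + Y)*0 = 0)
W = -504 (W = -10 + 2*(6*0 - 247) = -10 + 2*(0 - 247) = -10 + 2*(-247) = -10 - 494 = -504)
N(j) = 113 + j (N(j) = j + 113 = 113 + j)
N(470) - W = (113 + 470) - 1*(-504) = 583 + 504 = 1087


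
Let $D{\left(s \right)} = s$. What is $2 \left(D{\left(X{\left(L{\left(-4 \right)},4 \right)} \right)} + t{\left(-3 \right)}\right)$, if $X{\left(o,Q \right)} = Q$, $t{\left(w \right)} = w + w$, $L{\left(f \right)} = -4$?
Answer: $-4$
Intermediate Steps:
$t{\left(w \right)} = 2 w$
$2 \left(D{\left(X{\left(L{\left(-4 \right)},4 \right)} \right)} + t{\left(-3 \right)}\right) = 2 \left(4 + 2 \left(-3\right)\right) = 2 \left(4 - 6\right) = 2 \left(-2\right) = -4$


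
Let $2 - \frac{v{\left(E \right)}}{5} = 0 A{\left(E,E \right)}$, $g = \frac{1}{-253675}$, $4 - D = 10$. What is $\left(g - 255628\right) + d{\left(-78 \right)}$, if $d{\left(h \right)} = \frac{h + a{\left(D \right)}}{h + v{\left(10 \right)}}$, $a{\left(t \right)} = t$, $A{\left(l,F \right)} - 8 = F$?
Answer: $- \frac{1102384032142}{4312475} \approx -2.5563 \cdot 10^{5}$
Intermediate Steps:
$D = -6$ ($D = 4 - 10 = -6$)
$A{\left(l,F \right)} = 8 + F$
$g = - \frac{1}{253675} \approx -3.942 \cdot 10^{-6}$
$v{\left(E \right)} = 10$ ($v{\left(E \right)} = 10 - 5 \cdot 0 \left(8 + E\right) = 10 - 0 = 10 + 0 = 10$)
$d{\left(h \right)} = \frac{-6 + h}{10 + h}$ ($d{\left(h \right)} = \frac{h - 6}{h + 10} = \frac{-6 + h}{10 + h}$)
$\left(g - 255628\right) + d{\left(-78 \right)} = \left(- \frac{1}{253675} - 255628\right) + \frac{-6 - 78}{10 - 78} = \left(- \frac{1}{253675} - 255628\right) + \frac{1}{-68} \left(-84\right) = - \frac{64846432901}{253675} - - \frac{21}{17} = - \frac{64846432901}{253675} + \frac{21}{17} = - \frac{1102384032142}{4312475}$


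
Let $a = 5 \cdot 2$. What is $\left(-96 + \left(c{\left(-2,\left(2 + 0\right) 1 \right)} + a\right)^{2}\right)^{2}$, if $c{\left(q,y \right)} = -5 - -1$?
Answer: $3600$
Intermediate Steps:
$a = 10$
$c{\left(q,y \right)} = -4$ ($c{\left(q,y \right)} = -5 + 1 = -4$)
$\left(-96 + \left(c{\left(-2,\left(2 + 0\right) 1 \right)} + a\right)^{2}\right)^{2} = \left(-96 + \left(-4 + 10\right)^{2}\right)^{2} = \left(-96 + 6^{2}\right)^{2} = \left(-96 + 36\right)^{2} = \left(-60\right)^{2} = 3600$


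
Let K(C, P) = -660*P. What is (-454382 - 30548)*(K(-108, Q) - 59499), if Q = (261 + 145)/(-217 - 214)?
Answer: 12305636537370/431 ≈ 2.8551e+10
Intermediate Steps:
Q = -406/431 (Q = 406/(-431) = 406*(-1/431) = -406/431 ≈ -0.94200)
(-454382 - 30548)*(K(-108, Q) - 59499) = (-454382 - 30548)*(-660*(-406/431) - 59499) = -484930*(267960/431 - 59499) = -484930*(-25376109/431) = 12305636537370/431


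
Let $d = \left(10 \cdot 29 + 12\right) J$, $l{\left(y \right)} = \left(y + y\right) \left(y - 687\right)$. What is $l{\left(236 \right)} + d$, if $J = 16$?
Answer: $-208040$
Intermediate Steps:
$l{\left(y \right)} = 2 y \left(-687 + y\right)$
$d = 4832$ ($d = \left(10 \cdot 29 + 12\right) 16 = \left(290 + 12\right) 16 = 302 \cdot 16 = 4832$)
$l{\left(236 \right)} + d = 2 \cdot 236 \left(-687 + 236\right) + 4832 = 2 \cdot 236 \left(-451\right) + 4832 = -212872 + 4832 = -208040$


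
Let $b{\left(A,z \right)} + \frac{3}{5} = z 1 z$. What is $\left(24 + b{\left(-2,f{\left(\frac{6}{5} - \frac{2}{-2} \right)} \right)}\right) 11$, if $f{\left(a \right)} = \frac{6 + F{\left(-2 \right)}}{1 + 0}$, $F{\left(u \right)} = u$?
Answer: $\frac{2167}{5} \approx 433.4$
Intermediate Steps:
$f{\left(a \right)} = 4$ ($f{\left(a \right)} = \frac{6 - 2}{1 + 0} = \frac{4}{1} = 4 \cdot 1 = 4$)
$b{\left(A,z \right)} = - \frac{3}{5} + z^{2}$ ($b{\left(A,z \right)} = - \frac{3}{5} + z 1 z = - \frac{3}{5} + z z = - \frac{3}{5} + z^{2}$)
$\left(24 + b{\left(-2,f{\left(\frac{6}{5} - \frac{2}{-2} \right)} \right)}\right) 11 = \left(24 - \left(\frac{3}{5} - 4^{2}\right)\right) 11 = \left(24 + \left(- \frac{3}{5} + 16\right)\right) 11 = \left(24 + \frac{77}{5}\right) 11 = \frac{197}{5} \cdot 11 = \frac{2167}{5}$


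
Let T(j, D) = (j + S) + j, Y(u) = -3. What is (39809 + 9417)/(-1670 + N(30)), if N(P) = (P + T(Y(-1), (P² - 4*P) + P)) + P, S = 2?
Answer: -24613/807 ≈ -30.499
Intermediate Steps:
T(j, D) = 2 + 2*j (T(j, D) = (j + 2) + j = (2 + j) + j = 2 + 2*j)
N(P) = -4 + 2*P (N(P) = (P + (2 + 2*(-3))) + P = (P + (2 - 6)) + P = (P - 4) + P = (-4 + P) + P = -4 + 2*P)
(39809 + 9417)/(-1670 + N(30)) = (39809 + 9417)/(-1670 + (-4 + 2*30)) = 49226/(-1670 + (-4 + 60)) = 49226/(-1670 + 56) = 49226/(-1614) = 49226*(-1/1614) = -24613/807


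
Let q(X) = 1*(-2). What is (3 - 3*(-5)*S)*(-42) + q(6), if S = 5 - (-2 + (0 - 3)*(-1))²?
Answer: -2648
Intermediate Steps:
q(X) = -2
S = 4 (S = 5 - (-2 - 3*(-1))² = 5 - (-2 + 3)² = 5 - 1*1² = 5 - 1*1 = 5 - 1 = 4)
(3 - 3*(-5)*S)*(-42) + q(6) = (3 - 3*(-5)*4)*(-42) - 2 = (3 - (-15)*4)*(-42) - 2 = (3 - 1*(-60))*(-42) - 2 = (3 + 60)*(-42) - 2 = 63*(-42) - 2 = -2646 - 2 = -2648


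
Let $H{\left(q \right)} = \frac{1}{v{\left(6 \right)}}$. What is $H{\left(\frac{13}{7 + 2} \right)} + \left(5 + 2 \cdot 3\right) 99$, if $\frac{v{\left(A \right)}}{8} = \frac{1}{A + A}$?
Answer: $\frac{2181}{2} \approx 1090.5$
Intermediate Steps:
$v{\left(A \right)} = \frac{4}{A}$ ($v{\left(A \right)} = \frac{8}{A + A} = \frac{8}{2 A} = 8 \frac{1}{2 A} = \frac{4}{A}$)
$H{\left(q \right)} = \frac{3}{2}$ ($H{\left(q \right)} = \frac{1}{4 \cdot \frac{1}{6}} = \frac{1}{\frac{2}{3}} = \frac{3}{2}$)
$H{\left(\frac{13}{7 + 2} \right)} + \left(5 + 2 \cdot 3\right) 99 = \frac{3}{2} + \left(5 + 2 \cdot 3\right) 99 = \frac{3}{2} + \left(5 + 6\right) 99 = \frac{3}{2} + 11 \cdot 99 = \frac{3}{2} + 1089 = \frac{2181}{2}$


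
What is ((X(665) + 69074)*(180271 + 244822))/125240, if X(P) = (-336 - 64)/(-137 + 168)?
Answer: 455039526571/1941220 ≈ 2.3441e+5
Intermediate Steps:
X(P) = -400/31
((X(665) + 69074)*(180271 + 244822))/125240 = ((-400/31 + 69074)*(180271 + 244822))/125240 = ((2140894/31)*425093)*(1/125240) = (910079053142/31)*(1/125240) = 455039526571/1941220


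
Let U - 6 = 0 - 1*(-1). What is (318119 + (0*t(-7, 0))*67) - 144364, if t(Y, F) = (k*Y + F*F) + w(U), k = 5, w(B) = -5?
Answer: 173755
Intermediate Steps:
U = 7 (U = 6 + (0 - 1*(-1)) = 6 + (0 + 1) = 6 + 1 = 7)
t(Y, F) = -5 + F**2 + 5*Y (t(Y, F) = (5*Y + F*F) - 5 = (5*Y + F**2) - 5 = (F**2 + 5*Y) - 5 = -5 + F**2 + 5*Y)
(318119 + (0*t(-7, 0))*67) - 144364 = (318119 + (0*(-5 + 0**2 + 5*(-7)))*67) - 144364 = (318119 + (0*(-5 + 0 - 35))*67) - 144364 = (318119 + (0*(-40))*67) - 144364 = (318119 + 0*67) - 144364 = (318119 + 0) - 144364 = 318119 - 144364 = 173755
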